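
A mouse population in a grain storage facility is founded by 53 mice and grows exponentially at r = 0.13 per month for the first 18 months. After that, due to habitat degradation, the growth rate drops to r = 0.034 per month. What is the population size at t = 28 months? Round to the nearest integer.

Phase 1: N(18) = 53·e^(0.13×18) = 53·e^2.34 = 550.206.
Phase 2 runs for 28 − 18 = 10 months at r = 0.034.
N(28) = 550.206·e^(0.034×10) = 550.206·e^0.34 = 773.01.

773 mice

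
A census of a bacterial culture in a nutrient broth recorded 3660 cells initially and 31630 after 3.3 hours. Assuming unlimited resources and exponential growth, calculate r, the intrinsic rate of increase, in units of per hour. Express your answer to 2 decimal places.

From N(t) = N₀·e^(rt): e^(r·3.3) = 31630/3660 = 8.6421.
r·3.3 = ln(8.6421) = 2.1566, so r = 2.1566/3.3 = 0.65353.

0.65 per hour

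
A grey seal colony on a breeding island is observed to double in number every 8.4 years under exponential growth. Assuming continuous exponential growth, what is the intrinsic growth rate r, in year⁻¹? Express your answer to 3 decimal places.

r = ln(2)/t_d = 0.6931/8.4 = 0.082518.

0.083 per year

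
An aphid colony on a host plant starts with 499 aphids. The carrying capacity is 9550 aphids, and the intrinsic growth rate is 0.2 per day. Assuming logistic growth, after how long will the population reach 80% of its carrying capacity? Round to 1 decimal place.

A = (K − N₀)/N₀ = (9550 − 499)/499 = 18.138.
Solve 9550/(1 + 18.138·e^(−0.2t)) = 7640: 1 + 18.138·e^(−0.2t) = 1.25, so e^(−0.2t) = 0.013783.
−0.2·t = ln(0.013783) = -4.2843, so t = 4.2843/0.2 = 21.422.

21.4 days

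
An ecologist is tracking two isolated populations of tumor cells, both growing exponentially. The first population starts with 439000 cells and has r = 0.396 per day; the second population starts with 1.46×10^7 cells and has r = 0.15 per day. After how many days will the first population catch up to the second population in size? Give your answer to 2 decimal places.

14.25 days

Set 439000·e^(0.396t) = 1.46×10^7·e^(0.15t).
e^((0.396 − 0.15)t) = 1.46×10^7/439000 → e^(0.246·t) = 33.257.
0.246·t = ln(33.257) = 3.5043, so t = 3.5043/0.246 = 14.245.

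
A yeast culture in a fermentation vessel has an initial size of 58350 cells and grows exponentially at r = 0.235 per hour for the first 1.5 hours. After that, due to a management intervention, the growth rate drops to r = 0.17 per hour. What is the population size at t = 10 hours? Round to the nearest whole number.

352116 cells

Phase 1: N(1.5) = 58350·e^(0.235×1.5) = 58350·e^0.3525 = 83009.9.
Phase 2 runs for 10 − 1.5 = 8.5 hours at r = 0.17.
N(10) = 83009.9·e^(0.17×8.5) = 83009.9·e^1.445 = 352116.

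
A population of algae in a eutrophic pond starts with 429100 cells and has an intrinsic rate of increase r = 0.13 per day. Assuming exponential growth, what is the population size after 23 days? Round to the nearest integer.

N(t) = N₀·e^(rt) = 429100 × e^(0.13×23) = 429100 × e^2.99.
e^2.99 ≈ 19.886, so N ≈ 429100 × 19.886 = 8.532946×10^6.

8532946 cells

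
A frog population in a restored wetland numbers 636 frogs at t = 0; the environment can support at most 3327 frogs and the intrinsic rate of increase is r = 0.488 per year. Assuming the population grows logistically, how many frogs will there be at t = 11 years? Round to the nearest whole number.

3263 frogs

A = (K − N₀)/N₀ = (3327 − 636)/636 = 4.2311.
N(t) = K/(1 + A·e^(−rt)) = 3327/(1 + 4.2311×e^(−0.488×11)).
e^(−5.368) = 0.0046634; denominator = 1 + 4.2311×0.0046634 = 1.0197.
N = 3327/1.0197 = 3262.62.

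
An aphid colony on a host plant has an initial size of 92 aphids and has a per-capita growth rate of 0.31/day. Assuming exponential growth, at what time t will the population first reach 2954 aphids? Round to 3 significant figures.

Set N₀·e^(rt) = 2954: e^(0.31·t) = 2954/92 = 32.109.
0.31·t = ln(32.109) = 3.4691, so t = 3.4691/0.31 = 11.191.

11.2 days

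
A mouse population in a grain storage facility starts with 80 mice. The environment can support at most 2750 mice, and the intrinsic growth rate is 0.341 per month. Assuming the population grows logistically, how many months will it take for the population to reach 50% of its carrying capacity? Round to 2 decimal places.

10.29 months

A = (K − N₀)/N₀ = (2750 − 80)/80 = 33.375.
Solve 2750/(1 + 33.375·e^(−0.341t)) = 1375: 1 + 33.375·e^(−0.341t) = 2, so e^(−0.341t) = 0.0299625.
−0.341·t = ln(0.0299625) = -3.5078, so t = 3.5078/0.341 = 10.287.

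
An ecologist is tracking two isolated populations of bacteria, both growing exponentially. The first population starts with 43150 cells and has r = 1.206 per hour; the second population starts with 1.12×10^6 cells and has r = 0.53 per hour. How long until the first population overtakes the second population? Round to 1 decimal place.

4.8 hours

Set 43150·e^(1.206t) = 1.12×10^6·e^(0.53t).
e^((1.206 − 0.53)t) = 1.12×10^6/43150 → e^(0.676·t) = 25.956.
0.676·t = ln(25.956) = 3.2564, so t = 3.2564/0.676 = 4.8172.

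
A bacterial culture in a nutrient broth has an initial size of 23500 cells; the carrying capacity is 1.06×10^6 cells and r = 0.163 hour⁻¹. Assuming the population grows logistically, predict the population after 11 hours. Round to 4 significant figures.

A = (K − N₀)/N₀ = (1.06×10^6 − 23500)/23500 = 44.106.
N(t) = K/(1 + A·e^(−rt)) = 1.06×10^6/(1 + 44.106×e^(−0.163×11)).
e^(−1.793) = 0.16646; denominator = 1 + 44.106×0.16646 = 8.342.
N = 1.06×10^6/8.342 = 127069.

127100 cells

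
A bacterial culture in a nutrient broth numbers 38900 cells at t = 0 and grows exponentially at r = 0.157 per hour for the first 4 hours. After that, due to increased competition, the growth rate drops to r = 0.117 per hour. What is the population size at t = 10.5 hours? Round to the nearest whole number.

155944 cells

Phase 1: N(4) = 38900·e^(0.157×4) = 38900·e^0.628 = 72893.1.
Phase 2 runs for 10.5 − 4 = 6.5 hours at r = 0.117.
N(10.5) = 72893.1·e^(0.117×6.5) = 72893.1·e^0.7605 = 155944.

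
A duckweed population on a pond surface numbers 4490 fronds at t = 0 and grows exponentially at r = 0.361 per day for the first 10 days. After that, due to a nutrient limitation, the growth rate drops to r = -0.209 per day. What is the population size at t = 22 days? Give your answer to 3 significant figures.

13500 fronds

Phase 1: N(10) = 4490·e^(0.361×10) = 4490·e^3.61 = 165978.
Phase 2 runs for 22 − 10 = 12 days at r = -0.209.
N(22) = 165978·e^(-0.209×12) = 165978·e^-2.508 = 13515.7.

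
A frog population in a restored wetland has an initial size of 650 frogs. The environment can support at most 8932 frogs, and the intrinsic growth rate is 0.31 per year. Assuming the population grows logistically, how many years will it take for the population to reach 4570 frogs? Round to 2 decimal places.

A = (K − N₀)/N₀ = (8932 − 650)/650 = 12.742.
Solve 8932/(1 + 12.742·e^(−0.31t)) = 4570: 1 + 12.742·e^(−0.31t) = 1.9545, so e^(−0.31t) = 0.0749113.
−0.31·t = ln(0.0749113) = -2.5914, so t = 2.5914/0.31 = 8.3595.

8.36 years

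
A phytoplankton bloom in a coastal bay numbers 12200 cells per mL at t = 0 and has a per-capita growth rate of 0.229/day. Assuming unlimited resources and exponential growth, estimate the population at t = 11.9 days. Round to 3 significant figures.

N(t) = N₀·e^(rt) = 12200 × e^(0.229×11.9) = 12200 × e^2.725.
e^2.725 ≈ 15.258, so N ≈ 12200 × 15.258 = 186147.

186000 cells per mL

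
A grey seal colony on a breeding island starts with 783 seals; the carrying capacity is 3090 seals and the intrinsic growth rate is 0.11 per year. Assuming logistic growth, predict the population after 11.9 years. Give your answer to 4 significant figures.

A = (K − N₀)/N₀ = (3090 − 783)/783 = 2.9464.
N(t) = K/(1 + A·e^(−rt)) = 3090/(1 + 2.9464×e^(−0.11×11.9)).
e^(−1.309) = 0.27009; denominator = 1 + 2.9464×0.27009 = 1.7958.
N = 3090/1.7958 = 1720.7.

1721 seals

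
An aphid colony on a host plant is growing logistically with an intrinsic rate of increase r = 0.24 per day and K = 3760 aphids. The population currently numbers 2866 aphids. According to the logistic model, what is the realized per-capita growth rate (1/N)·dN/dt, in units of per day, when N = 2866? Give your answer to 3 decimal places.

0.057 per day

(1/N)·dN/dt = r(1 − N/K) = 0.24 × (1 − 2866/3760).
= 0.24 × 0.23777 = 0.057064.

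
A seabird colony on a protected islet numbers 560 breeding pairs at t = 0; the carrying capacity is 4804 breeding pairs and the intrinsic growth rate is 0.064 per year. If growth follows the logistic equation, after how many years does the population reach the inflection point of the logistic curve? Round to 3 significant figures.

Logistic growth is fastest at N = K/2 = 2402.
A = (K − N₀)/N₀ = 7.5786. Set K/(1 + A·e^(−rt)) = K/2 → A·e^(−rt) = 1.
e^(−0.064t) = 1/7.5786 = 0.131951, so t = ln(7.5786)/0.064 = 2.0253/0.064 = 31.646.

31.6 years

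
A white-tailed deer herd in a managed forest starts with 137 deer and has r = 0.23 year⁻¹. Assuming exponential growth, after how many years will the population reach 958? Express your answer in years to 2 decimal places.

Set N₀·e^(rt) = 958: e^(0.23·t) = 958/137 = 6.9927.
0.23·t = ln(6.9927) = 1.9449, so t = 1.9449/0.23 = 8.4559.

8.46 years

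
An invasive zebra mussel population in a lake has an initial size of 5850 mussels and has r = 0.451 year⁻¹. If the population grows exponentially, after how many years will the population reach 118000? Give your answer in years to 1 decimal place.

Set N₀·e^(rt) = 118000: e^(0.451·t) = 118000/5850 = 20.171.
0.451·t = ln(20.171) = 3.0042, so t = 3.0042/0.451 = 6.6613.

6.7 years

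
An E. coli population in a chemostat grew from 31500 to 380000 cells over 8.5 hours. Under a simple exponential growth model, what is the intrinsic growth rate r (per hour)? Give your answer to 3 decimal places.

From N(t) = N₀·e^(rt): e^(r·8.5) = 380000/31500 = 12.063.
r·8.5 = ln(12.063) = 2.4902, so r = 2.4902/8.5 = 0.29296.

0.293 per hour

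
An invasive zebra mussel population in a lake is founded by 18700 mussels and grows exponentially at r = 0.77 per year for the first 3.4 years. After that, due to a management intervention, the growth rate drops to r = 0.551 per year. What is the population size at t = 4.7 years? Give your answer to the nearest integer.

524698 mussels

Phase 1: N(3.4) = 18700·e^(0.77×3.4) = 18700·e^2.618 = 256345.
Phase 2 runs for 4.7 − 3.4 = 1.3 years at r = 0.551.
N(4.7) = 256345·e^(0.551×1.3) = 256345·e^0.7163 = 524698.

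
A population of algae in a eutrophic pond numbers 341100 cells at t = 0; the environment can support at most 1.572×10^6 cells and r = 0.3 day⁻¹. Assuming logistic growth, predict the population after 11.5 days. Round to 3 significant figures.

1410000 cells

A = (K − N₀)/N₀ = (1.572×10^6 − 341100)/341100 = 3.6086.
N(t) = K/(1 + A·e^(−rt)) = 1.572×10^6/(1 + 3.6086×e^(−0.3×11.5)).
e^(−3.45) = 0.031746; denominator = 1 + 3.6086×0.031746 = 1.1146.
N = 1.572×10^6/1.1146 = 1.410425×10^6.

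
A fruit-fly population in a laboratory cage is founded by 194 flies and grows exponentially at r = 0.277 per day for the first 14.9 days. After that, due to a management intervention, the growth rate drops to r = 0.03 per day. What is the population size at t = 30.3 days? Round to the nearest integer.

Phase 1: N(14.9) = 194·e^(0.277×14.9) = 194·e^4.127 = 12030.
Phase 2 runs for 30.3 − 14.9 = 15.4 days at r = 0.03.
N(30.3) = 12030·e^(0.03×15.4) = 12030·e^0.462 = 19094.5.

19095 flies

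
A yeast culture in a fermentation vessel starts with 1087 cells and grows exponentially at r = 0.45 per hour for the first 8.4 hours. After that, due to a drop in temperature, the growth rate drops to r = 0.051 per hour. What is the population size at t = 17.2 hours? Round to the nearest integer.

Phase 1: N(8.4) = 1087·e^(0.45×8.4) = 1087·e^3.78 = 47628.
Phase 2 runs for 17.2 − 8.4 = 8.8 hours at r = 0.051.
N(17.2) = 47628·e^(0.051×8.8) = 47628·e^0.4488 = 74606.1.

74606 cells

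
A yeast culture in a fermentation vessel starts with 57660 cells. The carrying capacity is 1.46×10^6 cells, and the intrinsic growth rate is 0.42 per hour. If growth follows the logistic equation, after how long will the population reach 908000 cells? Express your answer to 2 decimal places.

A = (K − N₀)/N₀ = (1.46×10^6 − 57660)/57660 = 24.321.
Solve 1.46×10^6/(1 + 24.321·e^(−0.42t)) = 908000: 1 + 24.321·e^(−0.42t) = 1.6079, so e^(−0.42t) = 0.0249962.
−0.42·t = ln(0.0249962) = -3.689, so t = 3.689/0.42 = 8.7834.

8.78 hours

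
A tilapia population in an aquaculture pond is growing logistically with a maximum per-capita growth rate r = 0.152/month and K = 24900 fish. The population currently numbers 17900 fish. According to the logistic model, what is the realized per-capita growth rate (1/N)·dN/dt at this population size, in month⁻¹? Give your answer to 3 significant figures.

(1/N)·dN/dt = r(1 − N/K) = 0.152 × (1 − 17900/24900).
= 0.152 × 0.28112 = 0.042731.

0.0427 per month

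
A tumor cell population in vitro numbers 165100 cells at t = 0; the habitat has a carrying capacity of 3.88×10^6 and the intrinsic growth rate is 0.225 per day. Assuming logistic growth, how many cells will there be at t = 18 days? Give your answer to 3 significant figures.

A = (K − N₀)/N₀ = (3.88×10^6 − 165100)/165100 = 22.501.
N(t) = K/(1 + A·e^(−rt)) = 3.88×10^6/(1 + 22.501×e^(−0.225×18)).
e^(−4.05) = 0.017422; denominator = 1 + 22.501×0.017422 = 1.392.
N = 3.88×10^6/1.392 = 2.787318×10^6.

2790000 cells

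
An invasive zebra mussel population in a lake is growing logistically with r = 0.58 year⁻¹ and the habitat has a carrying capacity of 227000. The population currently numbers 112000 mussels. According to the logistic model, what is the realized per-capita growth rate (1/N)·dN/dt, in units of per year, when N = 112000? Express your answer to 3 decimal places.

(1/N)·dN/dt = r(1 − N/K) = 0.58 × (1 − 112000/227000).
= 0.58 × 0.50661 = 0.29383.

0.294 per year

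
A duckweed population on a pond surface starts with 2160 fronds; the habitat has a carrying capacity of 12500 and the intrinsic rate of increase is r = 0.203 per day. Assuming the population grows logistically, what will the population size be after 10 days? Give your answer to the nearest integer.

7675 fronds

A = (K − N₀)/N₀ = (12500 − 2160)/2160 = 4.787.
N(t) = K/(1 + A·e^(−rt)) = 12500/(1 + 4.787×e^(−0.203×10)).
e^(−2.03) = 0.13134; denominator = 1 + 4.787×0.13134 = 1.6287.
N = 12500/1.6287 = 7674.79.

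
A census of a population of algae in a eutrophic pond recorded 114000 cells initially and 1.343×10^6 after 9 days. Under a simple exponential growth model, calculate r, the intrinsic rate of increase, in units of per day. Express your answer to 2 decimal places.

From N(t) = N₀·e^(rt): e^(r·9) = 1.343×10^6/114000 = 11.781.
r·9 = ln(11.781) = 2.4665, so r = 2.4665/9 = 0.27405.

0.27 per day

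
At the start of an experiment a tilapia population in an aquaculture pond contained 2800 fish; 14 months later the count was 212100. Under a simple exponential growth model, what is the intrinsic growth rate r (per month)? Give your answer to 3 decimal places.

From N(t) = N₀·e^(rt): e^(r·14) = 212100/2800 = 75.75.
r·14 = ln(75.75) = 4.3274, so r = 4.3274/14 = 0.3091.

0.309 per month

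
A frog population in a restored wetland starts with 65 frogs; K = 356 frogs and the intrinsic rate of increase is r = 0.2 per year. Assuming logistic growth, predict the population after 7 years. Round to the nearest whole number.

A = (K − N₀)/N₀ = (356 − 65)/65 = 4.4769.
N(t) = K/(1 + A·e^(−rt)) = 356/(1 + 4.4769×e^(−0.2×7)).
e^(−1.4) = 0.2466; denominator = 1 + 4.4769×0.2466 = 2.104.
N = 356/2.104 = 169.202.

169 frogs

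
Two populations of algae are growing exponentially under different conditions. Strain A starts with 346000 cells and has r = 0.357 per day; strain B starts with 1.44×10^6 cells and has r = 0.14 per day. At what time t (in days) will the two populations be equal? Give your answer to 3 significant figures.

6.57 days

Set 346000·e^(0.357t) = 1.44×10^6·e^(0.14t).
e^((0.357 − 0.14)t) = 1.44×10^6/346000 → e^(0.217·t) = 4.1618.
0.217·t = ln(4.1618) = 1.426, so t = 1.426/0.217 = 6.5712.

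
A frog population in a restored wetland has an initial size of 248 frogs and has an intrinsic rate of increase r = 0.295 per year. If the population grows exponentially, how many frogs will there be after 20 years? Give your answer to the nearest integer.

90529 frogs

N(t) = N₀·e^(rt) = 248 × e^(0.295×20) = 248 × e^5.9.
e^5.9 ≈ 365.04, so N ≈ 248 × 365.04 = 90529.3.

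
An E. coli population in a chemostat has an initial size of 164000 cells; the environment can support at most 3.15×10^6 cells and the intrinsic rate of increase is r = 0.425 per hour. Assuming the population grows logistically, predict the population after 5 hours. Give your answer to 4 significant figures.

A = (K − N₀)/N₀ = (3.15×10^6 − 164000)/164000 = 18.207.
N(t) = K/(1 + A·e^(−rt)) = 3.15×10^6/(1 + 18.207×e^(−0.425×5)).
e^(−2.125) = 0.11943; denominator = 1 + 18.207×0.11943 = 3.1746.
N = 3.15×10^6/3.1746 = 992265.

992300 cells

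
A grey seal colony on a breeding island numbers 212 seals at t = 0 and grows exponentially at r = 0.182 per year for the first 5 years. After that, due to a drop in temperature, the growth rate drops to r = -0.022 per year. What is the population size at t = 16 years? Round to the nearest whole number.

413 seals

Phase 1: N(5) = 212·e^(0.182×5) = 212·e^0.91 = 526.676.
Phase 2 runs for 16 − 5 = 11 years at r = -0.022.
N(16) = 526.676·e^(-0.022×11) = 526.676·e^-0.242 = 413.471.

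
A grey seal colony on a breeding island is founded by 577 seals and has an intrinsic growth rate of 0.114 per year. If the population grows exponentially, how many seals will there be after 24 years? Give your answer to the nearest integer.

N(t) = N₀·e^(rt) = 577 × e^(0.114×24) = 577 × e^2.736.
e^2.736 ≈ 15.425, so N ≈ 577 × 15.425 = 8900.32.

8900 seals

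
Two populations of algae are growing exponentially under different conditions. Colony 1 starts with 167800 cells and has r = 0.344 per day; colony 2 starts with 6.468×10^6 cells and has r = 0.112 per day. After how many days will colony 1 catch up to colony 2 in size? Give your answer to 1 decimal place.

15.7 days

Set 167800·e^(0.344t) = 6.468×10^6·e^(0.112t).
e^((0.344 − 0.112)t) = 6.468×10^6/167800 → e^(0.232·t) = 38.546.
0.232·t = ln(38.546) = 3.6518, so t = 3.6518/0.232 = 15.741.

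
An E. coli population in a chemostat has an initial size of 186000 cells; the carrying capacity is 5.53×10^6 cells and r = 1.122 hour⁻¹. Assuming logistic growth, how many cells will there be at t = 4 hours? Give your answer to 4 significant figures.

4180000 cells

A = (K − N₀)/N₀ = (5.53×10^6 − 186000)/186000 = 28.731.
N(t) = K/(1 + A·e^(−rt)) = 5.53×10^6/(1 + 28.731×e^(−1.122×4)).
e^(−4.488) = 0.011243; denominator = 1 + 28.731×0.011243 = 1.323.
N = 5.53×10^6/1.323 = 4.179806×10^6.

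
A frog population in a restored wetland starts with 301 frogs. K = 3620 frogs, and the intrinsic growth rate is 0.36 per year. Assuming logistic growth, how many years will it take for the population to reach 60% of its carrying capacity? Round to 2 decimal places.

7.79 years

A = (K − N₀)/N₀ = (3620 − 301)/301 = 11.027.
Solve 3620/(1 + 11.027·e^(−0.36t)) = 2172: 1 + 11.027·e^(−0.36t) = 1.6667, so e^(−0.36t) = 0.06046.
−0.36·t = ln(0.06046) = -2.8058, so t = 2.8058/0.36 = 7.7938.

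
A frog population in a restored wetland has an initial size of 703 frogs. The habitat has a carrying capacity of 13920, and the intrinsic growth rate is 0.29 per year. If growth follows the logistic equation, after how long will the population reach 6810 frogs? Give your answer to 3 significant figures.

9.97 years

A = (K − N₀)/N₀ = (13920 − 703)/703 = 18.801.
Solve 13920/(1 + 18.801·e^(−0.29t)) = 6810: 1 + 18.801·e^(−0.29t) = 2.0441, so e^(−0.29t) = 0.0555322.
−0.29·t = ln(0.0555322) = -2.8908, so t = 2.8908/0.29 = 9.9682.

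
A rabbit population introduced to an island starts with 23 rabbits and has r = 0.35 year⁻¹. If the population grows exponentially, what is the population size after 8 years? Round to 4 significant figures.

N(t) = N₀·e^(rt) = 23 × e^(0.35×8) = 23 × e^2.8.
e^2.8 ≈ 16.445, so N ≈ 23 × 16.445 = 378.227.

378.2 rabbits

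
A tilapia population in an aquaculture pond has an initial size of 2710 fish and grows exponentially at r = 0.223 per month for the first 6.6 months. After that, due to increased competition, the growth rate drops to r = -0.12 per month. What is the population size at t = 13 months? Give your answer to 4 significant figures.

Phase 1: N(6.6) = 2710·e^(0.223×6.6) = 2710·e^1.472 = 11807.7.
Phase 2 runs for 13 − 6.6 = 6.4 months at r = -0.12.
N(13) = 11807.7·e^(-0.12×6.4) = 11807.7·e^-0.768 = 5478.05.

5478 fish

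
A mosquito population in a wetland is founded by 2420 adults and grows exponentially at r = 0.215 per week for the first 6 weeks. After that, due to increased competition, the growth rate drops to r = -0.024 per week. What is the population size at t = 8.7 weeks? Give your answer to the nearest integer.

Phase 1: N(6) = 2420·e^(0.215×6) = 2420·e^1.29 = 8791.34.
Phase 2 runs for 8.7 − 6 = 2.7 weeks at r = -0.024.
N(8.7) = 8791.34·e^(-0.024×2.7) = 8791.34·e^-0.0648 = 8239.73.

8240 adults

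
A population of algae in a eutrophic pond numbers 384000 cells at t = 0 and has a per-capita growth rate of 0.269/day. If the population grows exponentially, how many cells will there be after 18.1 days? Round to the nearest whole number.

N(t) = N₀·e^(rt) = 384000 × e^(0.269×18.1) = 384000 × e^4.869.
e^4.869 ≈ 130.18, so N ≈ 384000 × 130.18 = 4.998821×10^7.

49988215 cells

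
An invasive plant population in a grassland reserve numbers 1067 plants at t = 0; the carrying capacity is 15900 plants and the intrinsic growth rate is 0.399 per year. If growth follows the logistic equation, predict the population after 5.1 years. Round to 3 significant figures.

A = (K − N₀)/N₀ = (15900 − 1067)/1067 = 13.902.
N(t) = K/(1 + A·e^(−rt)) = 15900/(1 + 13.902×e^(−0.399×5.1)).
e^(−2.035) = 0.13069; denominator = 1 + 13.902×0.13069 = 2.8168.
N = 15900/2.8168 = 5644.61.

5640 plants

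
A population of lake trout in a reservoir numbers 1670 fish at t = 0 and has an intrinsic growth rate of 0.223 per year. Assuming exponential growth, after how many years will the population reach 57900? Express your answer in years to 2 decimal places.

Set N₀·e^(rt) = 57900: e^(0.223·t) = 57900/1670 = 34.671.
0.223·t = ln(34.671) = 3.5459, so t = 3.5459/0.223 = 15.901.

15.90 years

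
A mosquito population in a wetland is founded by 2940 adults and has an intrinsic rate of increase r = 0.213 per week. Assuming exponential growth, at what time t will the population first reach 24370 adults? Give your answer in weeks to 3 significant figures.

Set N₀·e^(rt) = 24370: e^(0.213·t) = 24370/2940 = 8.2891.
0.213·t = ln(8.2891) = 2.1149, so t = 2.1149/0.213 = 9.9293.

9.93 weeks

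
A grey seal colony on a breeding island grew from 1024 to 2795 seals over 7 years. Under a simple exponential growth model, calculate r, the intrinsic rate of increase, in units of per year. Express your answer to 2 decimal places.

0.14 per year

From N(t) = N₀·e^(rt): e^(r·7) = 2795/1024 = 2.7295.
r·7 = ln(2.7295) = 1.0041, so r = 1.0041/7 = 0.14345.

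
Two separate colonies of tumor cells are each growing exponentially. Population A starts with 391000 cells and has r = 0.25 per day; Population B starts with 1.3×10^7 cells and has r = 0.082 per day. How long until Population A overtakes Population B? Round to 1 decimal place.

Set 391000·e^(0.25t) = 1.3×10^7·e^(0.082t).
e^((0.25 − 0.082)t) = 1.3×10^7/391000 → e^(0.168·t) = 33.248.
0.168·t = ln(33.248) = 3.504, so t = 3.504/0.168 = 20.857.

20.9 days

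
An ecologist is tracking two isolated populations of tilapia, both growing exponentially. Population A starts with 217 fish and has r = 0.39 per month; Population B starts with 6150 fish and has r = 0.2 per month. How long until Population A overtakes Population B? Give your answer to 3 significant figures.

17.6 months

Set 217·e^(0.39t) = 6150·e^(0.2t).
e^((0.39 − 0.2)t) = 6150/217 → e^(0.19·t) = 28.341.
0.19·t = ln(28.341) = 3.3443, so t = 3.3443/0.19 = 17.602.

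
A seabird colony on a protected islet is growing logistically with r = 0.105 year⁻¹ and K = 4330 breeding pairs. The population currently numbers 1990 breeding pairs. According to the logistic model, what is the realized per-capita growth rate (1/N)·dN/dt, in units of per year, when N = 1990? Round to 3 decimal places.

(1/N)·dN/dt = r(1 − N/K) = 0.105 × (1 − 1990/4330).
= 0.105 × 0.54042 = 0.056744.

0.057 per year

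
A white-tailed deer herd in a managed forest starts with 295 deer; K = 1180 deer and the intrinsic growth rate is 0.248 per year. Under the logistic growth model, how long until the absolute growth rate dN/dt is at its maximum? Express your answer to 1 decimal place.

4.4 years

Logistic growth is fastest at N = K/2 = 590.
A = (K − N₀)/N₀ = 3. Set K/(1 + A·e^(−rt)) = K/2 → A·e^(−rt) = 1.
e^(−0.248t) = 1/3 = 0.333333, so t = ln(3)/0.248 = 1.0986/0.248 = 4.4299.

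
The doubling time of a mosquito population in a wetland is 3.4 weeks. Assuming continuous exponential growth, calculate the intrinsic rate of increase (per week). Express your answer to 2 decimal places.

0.20 per week

r = ln(2)/t_d = 0.6931/3.4 = 0.20387.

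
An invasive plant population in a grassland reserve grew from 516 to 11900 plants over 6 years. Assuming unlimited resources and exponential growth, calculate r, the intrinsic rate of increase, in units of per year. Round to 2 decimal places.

0.52 per year

From N(t) = N₀·e^(rt): e^(r·6) = 11900/516 = 23.062.
r·6 = ln(23.062) = 3.1382, so r = 3.1382/6 = 0.52303.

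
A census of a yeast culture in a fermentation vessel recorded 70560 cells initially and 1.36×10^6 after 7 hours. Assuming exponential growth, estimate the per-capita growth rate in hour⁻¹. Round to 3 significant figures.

From N(t) = N₀·e^(rt): e^(r·7) = 1.36×10^6/70560 = 19.274.
r·7 = ln(19.274) = 2.9588, so r = 2.9588/7 = 0.42268.

0.423 per hour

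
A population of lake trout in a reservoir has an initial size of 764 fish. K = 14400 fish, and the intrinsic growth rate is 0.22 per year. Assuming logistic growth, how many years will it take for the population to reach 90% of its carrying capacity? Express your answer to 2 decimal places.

23.09 years

A = (K − N₀)/N₀ = (14400 − 764)/764 = 17.848.
Solve 14400/(1 + 17.848·e^(−0.22t)) = 12960: 1 + 17.848·e^(−0.22t) = 1.1111, so e^(−0.22t) = 0.00622535.
−0.22·t = ln(0.00622535) = -5.0791, so t = 5.0791/0.22 = 23.087.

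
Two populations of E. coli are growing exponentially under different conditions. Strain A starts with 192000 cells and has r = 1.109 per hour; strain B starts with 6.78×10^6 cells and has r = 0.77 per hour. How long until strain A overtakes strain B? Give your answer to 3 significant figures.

Set 192000·e^(1.109t) = 6.78×10^6·e^(0.77t).
e^((1.109 − 0.77)t) = 6.78×10^6/192000 → e^(0.339·t) = 35.312.
0.339·t = ln(35.312) = 3.5642, so t = 3.5642/0.339 = 10.514.

10.5 hours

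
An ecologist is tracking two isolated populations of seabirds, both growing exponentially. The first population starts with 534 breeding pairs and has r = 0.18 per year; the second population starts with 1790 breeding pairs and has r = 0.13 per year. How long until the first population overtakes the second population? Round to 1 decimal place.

Set 534·e^(0.18t) = 1790·e^(0.13t).
e^((0.18 − 0.13)t) = 1790/534 → e^(0.05·t) = 3.3521.
0.05·t = ln(3.3521) = 1.2096, so t = 1.2096/0.05 = 24.192.

24.2 years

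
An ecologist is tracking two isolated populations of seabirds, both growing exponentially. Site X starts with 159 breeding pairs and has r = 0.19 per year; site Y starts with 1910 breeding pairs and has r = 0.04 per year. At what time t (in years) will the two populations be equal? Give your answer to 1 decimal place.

16.6 years

Set 159·e^(0.19t) = 1910·e^(0.04t).
e^((0.19 − 0.04)t) = 1910/159 → e^(0.15·t) = 12.013.
0.15·t = ln(12.013) = 2.486, so t = 2.486/0.15 = 16.573.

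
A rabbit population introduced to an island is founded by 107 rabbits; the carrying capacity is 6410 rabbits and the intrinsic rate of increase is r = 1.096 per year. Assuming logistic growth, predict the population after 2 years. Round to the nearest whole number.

A = (K − N₀)/N₀ = (6410 − 107)/107 = 58.907.
N(t) = K/(1 + A·e^(−rt)) = 6410/(1 + 58.907×e^(−1.096×2)).
e^(−2.192) = 0.11169; denominator = 1 + 58.907×0.11169 = 7.5795.
N = 6410/7.5795 = 845.707.

846 rabbits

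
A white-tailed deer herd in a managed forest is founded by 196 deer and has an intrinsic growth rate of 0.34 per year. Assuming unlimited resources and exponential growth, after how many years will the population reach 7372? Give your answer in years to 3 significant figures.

10.7 years

Set N₀·e^(rt) = 7372: e^(0.34·t) = 7372/196 = 37.612.
0.34·t = ln(37.612) = 3.6273, so t = 3.6273/0.34 = 10.669.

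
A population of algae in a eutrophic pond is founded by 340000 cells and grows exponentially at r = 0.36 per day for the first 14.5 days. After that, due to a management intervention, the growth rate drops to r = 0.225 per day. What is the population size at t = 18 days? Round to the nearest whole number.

Phase 1: N(14.5) = 340000·e^(0.36×14.5) = 340000·e^5.22 = 6.287762×10^7.
Phase 2 runs for 18 − 14.5 = 3.5 days at r = 0.225.
N(18) = 6.287762×10^7·e^(0.225×3.5) = 6.287762×10^7·e^0.7875 = 1.381984×10^8.

138198401 cells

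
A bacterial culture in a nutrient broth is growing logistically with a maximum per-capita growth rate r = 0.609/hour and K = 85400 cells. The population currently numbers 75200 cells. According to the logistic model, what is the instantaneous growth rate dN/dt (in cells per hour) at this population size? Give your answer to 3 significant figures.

dN/dt = rN(1 − N/K) = 0.609 × 75200 × (1 − 75200/85400).
1 − 75200/85400 = 0.11944; dN/dt = 0.609 × 75200 × 0.11944 = 5469.9.

5470 cells per hour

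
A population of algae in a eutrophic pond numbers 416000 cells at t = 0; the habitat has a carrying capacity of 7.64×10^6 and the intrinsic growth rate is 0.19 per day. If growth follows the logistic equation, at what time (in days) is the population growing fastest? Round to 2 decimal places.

Logistic growth is fastest at N = K/2 = 3.82×10^6.
A = (K − N₀)/N₀ = 17.365. Set K/(1 + A·e^(−rt)) = K/2 → A·e^(−rt) = 1.
e^(−0.19t) = 1/17.365 = 0.0575858, so t = ln(17.365)/0.19 = 2.8545/0.19 = 15.024.

15.02 days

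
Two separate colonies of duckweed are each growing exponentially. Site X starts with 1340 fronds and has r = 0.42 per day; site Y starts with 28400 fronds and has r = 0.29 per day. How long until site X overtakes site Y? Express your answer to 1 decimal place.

23.5 days

Set 1340·e^(0.42t) = 28400·e^(0.29t).
e^((0.42 − 0.29)t) = 28400/1340 → e^(0.13·t) = 21.194.
0.13·t = ln(21.194) = 3.0537, so t = 3.0537/0.13 = 23.49.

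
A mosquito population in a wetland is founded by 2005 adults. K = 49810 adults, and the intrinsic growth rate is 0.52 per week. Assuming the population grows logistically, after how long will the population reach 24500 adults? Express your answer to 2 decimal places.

A = (K − N₀)/N₀ = (49810 − 2005)/2005 = 23.843.
Solve 49810/(1 + 23.843·e^(−0.52t)) = 24500: 1 + 23.843·e^(−0.52t) = 2.0331, so e^(−0.52t) = 0.0433278.
−0.52·t = ln(0.0433278) = -3.139, so t = 3.139/0.52 = 6.0365.

6.04 weeks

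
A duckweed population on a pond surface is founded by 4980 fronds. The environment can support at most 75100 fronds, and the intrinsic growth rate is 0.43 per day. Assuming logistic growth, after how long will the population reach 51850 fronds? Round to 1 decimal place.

8.0 days

A = (K − N₀)/N₀ = (75100 − 4980)/4980 = 14.08.
Solve 75100/(1 + 14.08·e^(−0.43t)) = 51850: 1 + 14.08·e^(−0.43t) = 1.4484, so e^(−0.43t) = 0.0318465.
−0.43·t = ln(0.0318465) = -3.4468, so t = 3.4468/0.43 = 8.0159.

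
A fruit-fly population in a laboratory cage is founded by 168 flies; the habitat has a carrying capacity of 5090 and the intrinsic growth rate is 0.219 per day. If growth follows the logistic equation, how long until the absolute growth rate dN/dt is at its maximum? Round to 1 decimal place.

Logistic growth is fastest at N = K/2 = 2545.
A = (K − N₀)/N₀ = 29.298. Set K/(1 + A·e^(−rt)) = K/2 → A·e^(−rt) = 1.
e^(−0.219t) = 1/29.298 = 0.0341325, so t = ln(29.298)/0.219 = 3.3775/0.219 = 15.422.

15.4 days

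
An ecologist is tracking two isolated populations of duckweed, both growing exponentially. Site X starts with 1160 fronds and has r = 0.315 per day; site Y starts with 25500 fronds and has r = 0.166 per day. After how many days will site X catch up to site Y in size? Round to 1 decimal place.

Set 1160·e^(0.315t) = 25500·e^(0.166t).
e^((0.315 − 0.166)t) = 25500/1160 → e^(0.149·t) = 21.983.
0.149·t = ln(21.983) = 3.0903, so t = 3.0903/0.149 = 20.74.

20.7 days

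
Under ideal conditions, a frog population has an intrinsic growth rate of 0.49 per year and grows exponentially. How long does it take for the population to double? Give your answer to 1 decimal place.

1.4 years

Doubling time t_d = ln(2)/r = 0.6931/0.49 = 1.4146.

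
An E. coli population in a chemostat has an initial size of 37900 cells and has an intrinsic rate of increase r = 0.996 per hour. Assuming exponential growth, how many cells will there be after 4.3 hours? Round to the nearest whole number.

N(t) = N₀·e^(rt) = 37900 × e^(0.996×4.3) = 37900 × e^4.283.
e^4.283 ≈ 72.443, so N ≈ 37900 × 72.443 = 2.74559×10^6.

2745590 cells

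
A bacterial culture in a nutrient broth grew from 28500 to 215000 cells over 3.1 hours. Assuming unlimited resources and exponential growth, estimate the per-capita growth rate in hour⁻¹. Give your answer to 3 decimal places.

0.652 per hour

From N(t) = N₀·e^(rt): e^(r·3.1) = 215000/28500 = 7.5439.
r·3.1 = ln(7.5439) = 2.0207, so r = 2.0207/3.1 = 0.65185.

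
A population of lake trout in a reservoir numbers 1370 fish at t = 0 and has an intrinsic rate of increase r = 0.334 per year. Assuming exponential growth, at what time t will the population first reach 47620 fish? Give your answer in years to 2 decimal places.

10.62 years

Set N₀·e^(rt) = 47620: e^(0.334·t) = 47620/1370 = 34.759.
0.334·t = ln(34.759) = 3.5484, so t = 3.5484/0.334 = 10.624.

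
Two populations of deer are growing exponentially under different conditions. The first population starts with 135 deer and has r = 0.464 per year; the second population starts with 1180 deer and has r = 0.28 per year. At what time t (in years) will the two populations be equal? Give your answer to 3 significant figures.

11.8 years

Set 135·e^(0.464t) = 1180·e^(0.28t).
e^((0.464 − 0.28)t) = 1180/135 → e^(0.184·t) = 8.7407.
0.184·t = ln(8.7407) = 2.168, so t = 2.168/0.184 = 11.783.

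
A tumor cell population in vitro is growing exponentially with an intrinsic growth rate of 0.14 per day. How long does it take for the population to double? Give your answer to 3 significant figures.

4.95 days

Doubling time t_d = ln(2)/r = 0.6931/0.14 = 4.9511.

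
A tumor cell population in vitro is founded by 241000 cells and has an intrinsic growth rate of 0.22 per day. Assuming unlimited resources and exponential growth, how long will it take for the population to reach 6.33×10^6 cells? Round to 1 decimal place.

14.9 days

Set N₀·e^(rt) = 6.33×10^6: e^(0.22·t) = 6.33×10^6/241000 = 26.266.
0.22·t = ln(26.266) = 3.2683, so t = 3.2683/0.22 = 14.856.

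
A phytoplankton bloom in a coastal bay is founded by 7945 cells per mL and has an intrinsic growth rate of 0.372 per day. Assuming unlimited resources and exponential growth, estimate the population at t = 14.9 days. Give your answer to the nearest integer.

2029090 cells per mL

N(t) = N₀·e^(rt) = 7945 × e^(0.372×14.9) = 7945 × e^5.543.
e^5.543 ≈ 255.39, so N ≈ 7945 × 255.39 = 2.02909×10^6.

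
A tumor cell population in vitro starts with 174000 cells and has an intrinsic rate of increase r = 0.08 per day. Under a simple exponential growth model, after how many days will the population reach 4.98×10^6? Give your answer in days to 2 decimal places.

Set N₀·e^(rt) = 4.98×10^6: e^(0.08·t) = 4.98×10^6/174000 = 28.621.
0.08·t = ln(28.621) = 3.3541, so t = 3.3541/0.08 = 41.927.

41.93 days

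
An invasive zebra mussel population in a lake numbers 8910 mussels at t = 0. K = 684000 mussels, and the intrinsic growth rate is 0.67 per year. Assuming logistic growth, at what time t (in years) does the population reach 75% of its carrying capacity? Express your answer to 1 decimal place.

A = (K − N₀)/N₀ = (684000 − 8910)/8910 = 75.768.
Solve 684000/(1 + 75.768·e^(−0.67t)) = 513000: 1 + 75.768·e^(−0.67t) = 1.3333, so e^(−0.67t) = 0.00439941.
−0.67·t = ln(0.00439941) = -5.4263, so t = 5.4263/0.67 = 8.0989.

8.1 years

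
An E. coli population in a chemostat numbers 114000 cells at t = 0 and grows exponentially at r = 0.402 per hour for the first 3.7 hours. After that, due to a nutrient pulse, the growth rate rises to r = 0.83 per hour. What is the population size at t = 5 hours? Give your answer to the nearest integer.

Phase 1: N(3.7) = 114000·e^(0.402×3.7) = 114000·e^1.487 = 504515.
Phase 2 runs for 5 − 3.7 = 1.3 hours at r = 0.83.
N(5) = 504515·e^(0.83×1.3) = 504515·e^1.079 = 1.484151×10^6.

1484151 cells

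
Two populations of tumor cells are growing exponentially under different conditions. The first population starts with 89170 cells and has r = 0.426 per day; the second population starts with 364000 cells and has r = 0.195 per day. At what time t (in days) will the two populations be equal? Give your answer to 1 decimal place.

6.1 days

Set 89170·e^(0.426t) = 364000·e^(0.195t).
e^((0.426 − 0.195)t) = 364000/89170 → e^(0.231·t) = 4.0821.
0.231·t = ln(4.0821) = 1.4066, so t = 1.4066/0.231 = 6.0892.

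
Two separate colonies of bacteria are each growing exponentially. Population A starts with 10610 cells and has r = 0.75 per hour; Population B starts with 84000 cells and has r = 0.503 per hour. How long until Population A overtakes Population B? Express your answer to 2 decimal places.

8.38 hours

Set 10610·e^(0.75t) = 84000·e^(0.503t).
e^((0.75 − 0.503)t) = 84000/10610 → e^(0.247·t) = 7.9171.
0.247·t = ln(7.9171) = 2.069, so t = 2.069/0.247 = 8.3766.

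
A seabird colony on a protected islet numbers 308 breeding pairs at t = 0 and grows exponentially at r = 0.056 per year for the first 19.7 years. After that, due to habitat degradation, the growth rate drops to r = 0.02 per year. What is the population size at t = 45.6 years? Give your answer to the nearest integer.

Phase 1: N(19.7) = 308·e^(0.056×19.7) = 308·e^1.103 = 928.249.
Phase 2 runs for 45.6 − 19.7 = 25.9 years at r = 0.02.
N(45.6) = 928.249·e^(0.02×25.9) = 928.249·e^0.518 = 1558.22.

1558 breeding pairs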